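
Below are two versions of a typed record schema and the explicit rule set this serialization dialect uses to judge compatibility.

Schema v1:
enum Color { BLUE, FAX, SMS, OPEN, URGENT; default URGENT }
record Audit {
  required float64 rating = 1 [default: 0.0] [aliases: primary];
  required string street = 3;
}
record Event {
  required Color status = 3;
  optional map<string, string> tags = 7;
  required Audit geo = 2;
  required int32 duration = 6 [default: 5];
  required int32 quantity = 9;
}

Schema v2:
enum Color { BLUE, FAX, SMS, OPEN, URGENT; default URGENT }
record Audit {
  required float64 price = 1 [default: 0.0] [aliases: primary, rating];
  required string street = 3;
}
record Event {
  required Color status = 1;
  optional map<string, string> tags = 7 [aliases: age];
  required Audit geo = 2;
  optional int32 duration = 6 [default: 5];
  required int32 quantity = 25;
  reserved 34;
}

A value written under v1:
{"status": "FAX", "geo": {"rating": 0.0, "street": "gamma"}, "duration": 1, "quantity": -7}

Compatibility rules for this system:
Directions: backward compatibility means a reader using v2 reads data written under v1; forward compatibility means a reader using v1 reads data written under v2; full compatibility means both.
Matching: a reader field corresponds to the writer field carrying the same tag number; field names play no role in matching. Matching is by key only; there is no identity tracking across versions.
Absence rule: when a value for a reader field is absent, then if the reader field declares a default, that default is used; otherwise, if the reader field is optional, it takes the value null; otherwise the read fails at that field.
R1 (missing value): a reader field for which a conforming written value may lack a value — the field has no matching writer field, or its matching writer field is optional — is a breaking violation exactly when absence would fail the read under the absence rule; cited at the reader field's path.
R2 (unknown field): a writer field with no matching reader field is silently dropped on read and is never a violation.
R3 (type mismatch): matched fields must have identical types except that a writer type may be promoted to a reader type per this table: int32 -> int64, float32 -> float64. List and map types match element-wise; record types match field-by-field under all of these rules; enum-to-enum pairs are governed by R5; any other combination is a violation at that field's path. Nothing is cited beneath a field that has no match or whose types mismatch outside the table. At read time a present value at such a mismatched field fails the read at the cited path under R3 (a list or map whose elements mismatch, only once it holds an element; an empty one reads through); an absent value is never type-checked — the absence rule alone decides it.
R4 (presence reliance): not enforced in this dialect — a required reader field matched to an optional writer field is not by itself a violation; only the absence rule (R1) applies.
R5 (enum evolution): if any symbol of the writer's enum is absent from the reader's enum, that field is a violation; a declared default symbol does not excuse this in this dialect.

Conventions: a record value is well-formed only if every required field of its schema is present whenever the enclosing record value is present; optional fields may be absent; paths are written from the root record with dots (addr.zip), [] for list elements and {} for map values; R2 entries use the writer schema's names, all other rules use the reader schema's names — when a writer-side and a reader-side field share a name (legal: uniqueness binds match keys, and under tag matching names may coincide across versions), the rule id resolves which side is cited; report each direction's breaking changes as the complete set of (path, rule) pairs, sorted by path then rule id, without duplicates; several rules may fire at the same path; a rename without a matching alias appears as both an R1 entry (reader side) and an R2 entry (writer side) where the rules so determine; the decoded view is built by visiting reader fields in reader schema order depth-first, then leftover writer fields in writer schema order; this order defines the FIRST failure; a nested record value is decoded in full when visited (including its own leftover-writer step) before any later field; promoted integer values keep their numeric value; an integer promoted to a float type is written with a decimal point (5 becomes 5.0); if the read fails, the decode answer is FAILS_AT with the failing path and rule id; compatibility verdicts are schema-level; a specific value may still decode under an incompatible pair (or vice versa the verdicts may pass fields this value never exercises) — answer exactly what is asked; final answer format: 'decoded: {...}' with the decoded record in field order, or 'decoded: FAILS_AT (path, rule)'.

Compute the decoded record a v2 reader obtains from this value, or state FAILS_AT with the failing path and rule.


decoded: FAILS_AT (status, R1)

the writer's type comes first in each Event pair
decode (reader v2):
  read fails at status under R1 (no fill)
  => FAILS_AT (status, R1)
checking off the Event differences that do not matter here:
  field duration in record Event: required changed to optional -> inert under this dialect — no rule fires on Event and the result does not move
  field quantity in record Event: tag 9 changed to 25 -> changes Event's schema-level verdicts only — the decode of this value is the same
  renamed field rating to price in record Audit (alias rating declared on the renamed field) -> inert under this dialect — no rule fires on Event and the result does not move


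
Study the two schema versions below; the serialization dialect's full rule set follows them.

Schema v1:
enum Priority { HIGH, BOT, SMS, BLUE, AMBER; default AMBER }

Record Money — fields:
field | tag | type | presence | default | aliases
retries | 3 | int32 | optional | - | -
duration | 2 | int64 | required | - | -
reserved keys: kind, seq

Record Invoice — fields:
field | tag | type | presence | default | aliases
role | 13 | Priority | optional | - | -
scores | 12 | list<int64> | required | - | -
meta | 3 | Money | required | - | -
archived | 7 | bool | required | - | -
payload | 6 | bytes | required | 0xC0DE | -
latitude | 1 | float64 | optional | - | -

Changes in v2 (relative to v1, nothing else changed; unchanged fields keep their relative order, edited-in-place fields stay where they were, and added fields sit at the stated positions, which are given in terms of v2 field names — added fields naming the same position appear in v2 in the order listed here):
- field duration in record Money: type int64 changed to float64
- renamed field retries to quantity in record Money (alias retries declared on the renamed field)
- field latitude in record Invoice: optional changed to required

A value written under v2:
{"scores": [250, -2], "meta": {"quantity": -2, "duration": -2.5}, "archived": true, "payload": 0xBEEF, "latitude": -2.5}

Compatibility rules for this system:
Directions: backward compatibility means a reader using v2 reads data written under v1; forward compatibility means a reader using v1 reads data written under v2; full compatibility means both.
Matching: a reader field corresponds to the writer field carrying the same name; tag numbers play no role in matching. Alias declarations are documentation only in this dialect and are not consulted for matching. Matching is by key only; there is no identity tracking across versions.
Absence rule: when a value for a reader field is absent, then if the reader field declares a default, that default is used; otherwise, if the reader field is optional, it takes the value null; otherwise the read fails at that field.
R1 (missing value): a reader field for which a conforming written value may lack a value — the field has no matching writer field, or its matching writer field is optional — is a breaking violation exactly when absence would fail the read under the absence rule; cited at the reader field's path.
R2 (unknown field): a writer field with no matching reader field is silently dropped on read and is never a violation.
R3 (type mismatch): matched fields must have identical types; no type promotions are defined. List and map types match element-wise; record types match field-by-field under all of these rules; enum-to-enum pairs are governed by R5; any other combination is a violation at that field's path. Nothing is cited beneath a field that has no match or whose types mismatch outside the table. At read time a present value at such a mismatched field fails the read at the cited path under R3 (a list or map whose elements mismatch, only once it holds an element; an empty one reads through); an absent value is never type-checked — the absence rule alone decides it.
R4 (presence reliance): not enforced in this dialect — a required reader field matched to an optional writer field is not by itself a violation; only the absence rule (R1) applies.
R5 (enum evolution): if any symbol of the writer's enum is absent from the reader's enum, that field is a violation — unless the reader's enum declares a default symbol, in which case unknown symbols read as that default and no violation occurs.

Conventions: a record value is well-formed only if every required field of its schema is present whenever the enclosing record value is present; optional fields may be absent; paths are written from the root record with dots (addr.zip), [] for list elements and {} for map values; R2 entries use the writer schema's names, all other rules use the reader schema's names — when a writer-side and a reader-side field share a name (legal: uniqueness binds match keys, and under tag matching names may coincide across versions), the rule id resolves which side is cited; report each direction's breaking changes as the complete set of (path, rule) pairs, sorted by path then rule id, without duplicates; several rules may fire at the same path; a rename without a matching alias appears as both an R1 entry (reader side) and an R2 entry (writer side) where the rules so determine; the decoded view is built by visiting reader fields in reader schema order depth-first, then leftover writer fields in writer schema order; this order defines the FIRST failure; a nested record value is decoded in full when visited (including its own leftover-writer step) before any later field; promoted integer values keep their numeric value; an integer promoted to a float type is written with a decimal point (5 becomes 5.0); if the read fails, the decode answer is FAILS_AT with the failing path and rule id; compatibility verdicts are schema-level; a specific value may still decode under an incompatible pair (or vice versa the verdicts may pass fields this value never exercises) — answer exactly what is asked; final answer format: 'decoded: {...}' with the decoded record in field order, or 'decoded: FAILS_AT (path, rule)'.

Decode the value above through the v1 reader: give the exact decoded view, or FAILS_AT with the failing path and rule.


each type pair in Invoice: writer, then reader
migrating the Invoice value to v1:
  role := null (missing; optional => null)
  scores := [250, -2]
  meta.retries := null (missing; optional => null)
  read fails at meta.duration under R3
  => FAILS_AT (meta.duration, R3)
checking off the Invoice differences that do not matter here:
  renamed field retries to quantity in record Money (alias retries declared on the renamed field) -> inert under this dialect — no rule fires on Invoice and the result does not move
  field latitude in record Invoice: optional changed to required -> matters for Invoice compatibility verdicts, not for this value's decode

decoded: FAILS_AT (meta.duration, R3)


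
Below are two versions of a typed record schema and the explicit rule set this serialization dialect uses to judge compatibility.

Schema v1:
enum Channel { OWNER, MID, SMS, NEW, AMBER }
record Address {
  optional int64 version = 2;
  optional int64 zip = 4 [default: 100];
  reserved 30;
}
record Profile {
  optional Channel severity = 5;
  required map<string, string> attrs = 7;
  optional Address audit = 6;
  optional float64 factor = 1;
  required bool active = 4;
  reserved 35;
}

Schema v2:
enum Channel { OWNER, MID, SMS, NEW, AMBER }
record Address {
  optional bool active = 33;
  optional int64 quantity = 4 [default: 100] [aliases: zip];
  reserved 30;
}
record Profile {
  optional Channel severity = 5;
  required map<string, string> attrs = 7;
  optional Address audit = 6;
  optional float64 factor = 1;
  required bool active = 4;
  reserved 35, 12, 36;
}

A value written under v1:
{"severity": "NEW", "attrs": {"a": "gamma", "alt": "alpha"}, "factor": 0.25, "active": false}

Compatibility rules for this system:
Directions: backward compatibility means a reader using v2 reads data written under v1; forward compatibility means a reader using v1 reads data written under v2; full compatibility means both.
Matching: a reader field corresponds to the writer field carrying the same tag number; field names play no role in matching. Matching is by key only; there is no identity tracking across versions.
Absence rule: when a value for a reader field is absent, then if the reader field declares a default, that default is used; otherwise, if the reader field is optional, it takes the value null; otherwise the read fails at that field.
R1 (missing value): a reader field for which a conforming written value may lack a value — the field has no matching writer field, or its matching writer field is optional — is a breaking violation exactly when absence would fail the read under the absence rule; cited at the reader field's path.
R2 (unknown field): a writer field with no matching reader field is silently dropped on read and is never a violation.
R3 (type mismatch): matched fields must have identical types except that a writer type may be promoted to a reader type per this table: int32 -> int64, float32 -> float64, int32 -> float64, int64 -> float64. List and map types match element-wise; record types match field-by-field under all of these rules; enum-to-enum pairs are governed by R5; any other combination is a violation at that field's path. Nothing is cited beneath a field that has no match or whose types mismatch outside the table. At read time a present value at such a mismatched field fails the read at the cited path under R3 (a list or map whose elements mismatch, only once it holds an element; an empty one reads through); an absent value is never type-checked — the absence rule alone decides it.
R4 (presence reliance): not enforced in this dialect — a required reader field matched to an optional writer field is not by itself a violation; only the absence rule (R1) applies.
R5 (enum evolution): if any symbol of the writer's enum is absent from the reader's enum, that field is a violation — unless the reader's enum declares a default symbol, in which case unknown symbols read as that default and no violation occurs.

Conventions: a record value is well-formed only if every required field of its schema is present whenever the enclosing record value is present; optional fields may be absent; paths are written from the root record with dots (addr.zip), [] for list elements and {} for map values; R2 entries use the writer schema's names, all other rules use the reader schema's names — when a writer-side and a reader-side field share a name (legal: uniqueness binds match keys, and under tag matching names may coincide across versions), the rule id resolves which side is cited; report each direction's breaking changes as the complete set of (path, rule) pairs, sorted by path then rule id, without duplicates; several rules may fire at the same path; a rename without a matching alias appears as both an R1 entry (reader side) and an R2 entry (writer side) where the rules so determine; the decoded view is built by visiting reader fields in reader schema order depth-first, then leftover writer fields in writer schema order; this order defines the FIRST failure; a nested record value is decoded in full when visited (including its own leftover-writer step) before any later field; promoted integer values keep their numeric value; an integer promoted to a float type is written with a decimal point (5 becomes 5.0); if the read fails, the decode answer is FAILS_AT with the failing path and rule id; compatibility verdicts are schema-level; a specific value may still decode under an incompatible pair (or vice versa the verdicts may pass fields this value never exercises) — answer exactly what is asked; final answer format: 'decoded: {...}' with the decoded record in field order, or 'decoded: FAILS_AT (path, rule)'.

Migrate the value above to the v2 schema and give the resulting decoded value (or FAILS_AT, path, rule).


arrows below run writer -> reader for Profile
decode walk for Profile under reader schema v2:
  severity := "NEW"
  attrs := {"a": "gamma", "alt": "alpha"}
  audit := null (absent, optional -> null)
  factor := 0.25
  active := false
  => decoded: {"severity": "NEW", "attrs": {"a": "gamma", "alt": "alpha"}, "audit": null, "factor": 0.25, "active": false}
checking off the Profile differences that do not matter here:
  renamed field zip to quantity in record Address (alias zip declared on the renamed field) -> triggers nothing under the printed rules; the Profile answer is the same either way
  added field active to record Address: optional bool, tag 33 (in v2 it sits immediately before quantity) -> triggers nothing under the printed rules; the Profile answer is the same either way
  removed field version from record Address -> triggers nothing under the printed rules; the Profile answer is the same either way

decoded: {"severity": "NEW", "attrs": {"a": "gamma", "alt": "alpha"}, "audit": null, "factor": 0.25, "active": false}


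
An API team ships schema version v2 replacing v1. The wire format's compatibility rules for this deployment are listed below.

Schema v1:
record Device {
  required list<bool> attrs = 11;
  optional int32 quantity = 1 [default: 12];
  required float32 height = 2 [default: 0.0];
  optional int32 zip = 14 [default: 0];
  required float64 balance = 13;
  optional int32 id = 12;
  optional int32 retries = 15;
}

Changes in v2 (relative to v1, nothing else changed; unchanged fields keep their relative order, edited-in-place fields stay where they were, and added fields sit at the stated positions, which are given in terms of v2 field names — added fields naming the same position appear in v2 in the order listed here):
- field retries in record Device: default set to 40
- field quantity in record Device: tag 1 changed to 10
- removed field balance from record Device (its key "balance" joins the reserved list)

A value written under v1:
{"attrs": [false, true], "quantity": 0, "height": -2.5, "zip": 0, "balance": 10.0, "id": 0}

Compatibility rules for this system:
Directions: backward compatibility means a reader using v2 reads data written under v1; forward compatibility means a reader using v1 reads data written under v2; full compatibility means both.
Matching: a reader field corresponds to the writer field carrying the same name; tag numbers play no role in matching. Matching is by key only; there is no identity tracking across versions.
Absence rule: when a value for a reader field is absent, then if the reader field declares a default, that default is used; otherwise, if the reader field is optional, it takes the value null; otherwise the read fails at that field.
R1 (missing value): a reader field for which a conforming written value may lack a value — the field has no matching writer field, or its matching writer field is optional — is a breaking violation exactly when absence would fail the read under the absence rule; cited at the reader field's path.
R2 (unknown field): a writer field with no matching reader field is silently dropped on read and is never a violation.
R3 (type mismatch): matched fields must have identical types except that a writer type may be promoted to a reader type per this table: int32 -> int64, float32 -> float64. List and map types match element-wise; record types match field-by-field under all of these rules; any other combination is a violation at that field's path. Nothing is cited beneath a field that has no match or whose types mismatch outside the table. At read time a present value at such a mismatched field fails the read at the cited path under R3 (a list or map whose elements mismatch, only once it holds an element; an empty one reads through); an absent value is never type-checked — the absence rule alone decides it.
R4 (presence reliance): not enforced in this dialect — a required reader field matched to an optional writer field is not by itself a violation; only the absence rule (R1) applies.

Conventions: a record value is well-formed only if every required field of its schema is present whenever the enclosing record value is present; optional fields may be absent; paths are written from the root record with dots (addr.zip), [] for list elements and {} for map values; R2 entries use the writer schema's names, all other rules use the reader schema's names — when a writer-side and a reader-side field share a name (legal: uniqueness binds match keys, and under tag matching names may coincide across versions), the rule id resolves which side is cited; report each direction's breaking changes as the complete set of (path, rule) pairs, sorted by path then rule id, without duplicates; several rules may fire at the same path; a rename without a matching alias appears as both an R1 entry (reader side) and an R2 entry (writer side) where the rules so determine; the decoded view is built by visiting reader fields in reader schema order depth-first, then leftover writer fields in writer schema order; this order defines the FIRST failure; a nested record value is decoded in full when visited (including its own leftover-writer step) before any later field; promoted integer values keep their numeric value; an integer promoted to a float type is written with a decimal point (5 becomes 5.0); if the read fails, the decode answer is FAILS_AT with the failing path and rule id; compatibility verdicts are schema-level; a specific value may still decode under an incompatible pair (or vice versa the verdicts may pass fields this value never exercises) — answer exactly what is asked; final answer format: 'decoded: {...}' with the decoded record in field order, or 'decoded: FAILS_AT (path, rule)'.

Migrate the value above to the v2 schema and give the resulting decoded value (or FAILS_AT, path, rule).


decoded: {"attrs": [false, true], "quantity": 0, "height": -2.5, "zip": 0, "id": 0, "retries": 40}

in Device below, arrows point writer -> reader
decode (reader v2):
  attrs := [false, true]
  quantity := 0
  height := -2.5
  zip := 0
  id := 0
  retries := 40 (no value, default fills)
  writer balance: unmatched, discarded
  => decoded: {"attrs": [false, true], "quantity": 0, "height": -2.5, "zip": 0, "id": 0, "retries": 40}
diffs on Device not affecting the asked answer:
  field quantity in record Device: tag 1 changed to 10 -> inert under this dialect — no rule fires on Device and the result does not move


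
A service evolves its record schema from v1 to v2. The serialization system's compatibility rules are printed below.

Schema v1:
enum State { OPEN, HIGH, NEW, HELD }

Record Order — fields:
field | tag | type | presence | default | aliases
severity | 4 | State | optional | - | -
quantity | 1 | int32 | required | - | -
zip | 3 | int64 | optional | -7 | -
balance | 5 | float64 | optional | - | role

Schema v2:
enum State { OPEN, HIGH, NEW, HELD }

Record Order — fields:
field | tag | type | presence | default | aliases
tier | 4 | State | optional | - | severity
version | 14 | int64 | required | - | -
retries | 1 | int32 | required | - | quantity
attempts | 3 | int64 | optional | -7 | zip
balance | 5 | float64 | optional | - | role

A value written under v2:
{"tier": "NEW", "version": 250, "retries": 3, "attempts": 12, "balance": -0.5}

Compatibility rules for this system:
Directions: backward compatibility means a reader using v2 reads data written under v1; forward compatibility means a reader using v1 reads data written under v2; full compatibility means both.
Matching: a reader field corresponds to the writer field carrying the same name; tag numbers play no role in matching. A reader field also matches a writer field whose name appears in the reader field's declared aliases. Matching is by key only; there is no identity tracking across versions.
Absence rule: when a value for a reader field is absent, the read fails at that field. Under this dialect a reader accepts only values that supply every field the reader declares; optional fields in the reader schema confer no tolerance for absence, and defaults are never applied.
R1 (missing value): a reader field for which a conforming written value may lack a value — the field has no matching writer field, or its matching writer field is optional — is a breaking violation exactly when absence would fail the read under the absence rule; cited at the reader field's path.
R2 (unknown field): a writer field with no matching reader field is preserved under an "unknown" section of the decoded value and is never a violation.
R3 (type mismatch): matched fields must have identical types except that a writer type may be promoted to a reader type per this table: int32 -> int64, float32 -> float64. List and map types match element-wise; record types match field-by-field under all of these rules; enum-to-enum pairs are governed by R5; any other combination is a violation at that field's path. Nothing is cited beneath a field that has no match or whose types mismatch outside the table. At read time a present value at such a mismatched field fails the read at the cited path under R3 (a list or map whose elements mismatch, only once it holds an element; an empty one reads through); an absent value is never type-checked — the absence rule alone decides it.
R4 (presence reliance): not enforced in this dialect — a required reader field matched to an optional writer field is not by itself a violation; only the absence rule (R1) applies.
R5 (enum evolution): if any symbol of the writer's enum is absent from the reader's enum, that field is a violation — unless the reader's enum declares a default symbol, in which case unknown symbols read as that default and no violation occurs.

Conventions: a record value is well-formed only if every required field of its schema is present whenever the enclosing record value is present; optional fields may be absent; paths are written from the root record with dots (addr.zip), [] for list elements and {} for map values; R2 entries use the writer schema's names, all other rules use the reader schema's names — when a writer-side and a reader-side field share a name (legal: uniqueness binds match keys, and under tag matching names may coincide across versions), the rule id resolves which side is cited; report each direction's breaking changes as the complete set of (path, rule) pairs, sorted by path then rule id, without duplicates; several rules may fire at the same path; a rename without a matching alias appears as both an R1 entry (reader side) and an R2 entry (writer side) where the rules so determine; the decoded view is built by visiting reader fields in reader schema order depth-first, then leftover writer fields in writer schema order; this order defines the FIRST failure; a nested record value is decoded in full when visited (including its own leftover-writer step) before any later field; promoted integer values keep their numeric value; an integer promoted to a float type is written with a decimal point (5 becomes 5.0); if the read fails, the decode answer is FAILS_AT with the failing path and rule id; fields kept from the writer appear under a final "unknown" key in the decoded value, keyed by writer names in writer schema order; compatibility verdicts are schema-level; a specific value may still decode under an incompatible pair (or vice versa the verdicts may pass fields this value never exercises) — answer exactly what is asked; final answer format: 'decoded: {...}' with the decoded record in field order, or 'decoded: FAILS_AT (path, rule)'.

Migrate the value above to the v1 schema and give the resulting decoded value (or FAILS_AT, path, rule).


decoded: FAILS_AT (severity, R1)

arrows below run writer -> reader for Order
decode (reader v1):
  read fails at severity under R1 (no fill)
  => FAILS_AT (severity, R1)
the rest of the Order diff is inert for this question:
  added field version to record Order: required int64, tag 14 (in v2 it sits immediately before retries) -> matters for Order compatibility verdicts, not for this value's decode
  renamed field quantity to retries in record Order (alias quantity declared on the renamed field) -> matters for Order compatibility verdicts, not for this value's decode
  renamed field zip to attempts in record Order (alias zip declared on the renamed field) -> matters for Order compatibility verdicts, not for this value's decode


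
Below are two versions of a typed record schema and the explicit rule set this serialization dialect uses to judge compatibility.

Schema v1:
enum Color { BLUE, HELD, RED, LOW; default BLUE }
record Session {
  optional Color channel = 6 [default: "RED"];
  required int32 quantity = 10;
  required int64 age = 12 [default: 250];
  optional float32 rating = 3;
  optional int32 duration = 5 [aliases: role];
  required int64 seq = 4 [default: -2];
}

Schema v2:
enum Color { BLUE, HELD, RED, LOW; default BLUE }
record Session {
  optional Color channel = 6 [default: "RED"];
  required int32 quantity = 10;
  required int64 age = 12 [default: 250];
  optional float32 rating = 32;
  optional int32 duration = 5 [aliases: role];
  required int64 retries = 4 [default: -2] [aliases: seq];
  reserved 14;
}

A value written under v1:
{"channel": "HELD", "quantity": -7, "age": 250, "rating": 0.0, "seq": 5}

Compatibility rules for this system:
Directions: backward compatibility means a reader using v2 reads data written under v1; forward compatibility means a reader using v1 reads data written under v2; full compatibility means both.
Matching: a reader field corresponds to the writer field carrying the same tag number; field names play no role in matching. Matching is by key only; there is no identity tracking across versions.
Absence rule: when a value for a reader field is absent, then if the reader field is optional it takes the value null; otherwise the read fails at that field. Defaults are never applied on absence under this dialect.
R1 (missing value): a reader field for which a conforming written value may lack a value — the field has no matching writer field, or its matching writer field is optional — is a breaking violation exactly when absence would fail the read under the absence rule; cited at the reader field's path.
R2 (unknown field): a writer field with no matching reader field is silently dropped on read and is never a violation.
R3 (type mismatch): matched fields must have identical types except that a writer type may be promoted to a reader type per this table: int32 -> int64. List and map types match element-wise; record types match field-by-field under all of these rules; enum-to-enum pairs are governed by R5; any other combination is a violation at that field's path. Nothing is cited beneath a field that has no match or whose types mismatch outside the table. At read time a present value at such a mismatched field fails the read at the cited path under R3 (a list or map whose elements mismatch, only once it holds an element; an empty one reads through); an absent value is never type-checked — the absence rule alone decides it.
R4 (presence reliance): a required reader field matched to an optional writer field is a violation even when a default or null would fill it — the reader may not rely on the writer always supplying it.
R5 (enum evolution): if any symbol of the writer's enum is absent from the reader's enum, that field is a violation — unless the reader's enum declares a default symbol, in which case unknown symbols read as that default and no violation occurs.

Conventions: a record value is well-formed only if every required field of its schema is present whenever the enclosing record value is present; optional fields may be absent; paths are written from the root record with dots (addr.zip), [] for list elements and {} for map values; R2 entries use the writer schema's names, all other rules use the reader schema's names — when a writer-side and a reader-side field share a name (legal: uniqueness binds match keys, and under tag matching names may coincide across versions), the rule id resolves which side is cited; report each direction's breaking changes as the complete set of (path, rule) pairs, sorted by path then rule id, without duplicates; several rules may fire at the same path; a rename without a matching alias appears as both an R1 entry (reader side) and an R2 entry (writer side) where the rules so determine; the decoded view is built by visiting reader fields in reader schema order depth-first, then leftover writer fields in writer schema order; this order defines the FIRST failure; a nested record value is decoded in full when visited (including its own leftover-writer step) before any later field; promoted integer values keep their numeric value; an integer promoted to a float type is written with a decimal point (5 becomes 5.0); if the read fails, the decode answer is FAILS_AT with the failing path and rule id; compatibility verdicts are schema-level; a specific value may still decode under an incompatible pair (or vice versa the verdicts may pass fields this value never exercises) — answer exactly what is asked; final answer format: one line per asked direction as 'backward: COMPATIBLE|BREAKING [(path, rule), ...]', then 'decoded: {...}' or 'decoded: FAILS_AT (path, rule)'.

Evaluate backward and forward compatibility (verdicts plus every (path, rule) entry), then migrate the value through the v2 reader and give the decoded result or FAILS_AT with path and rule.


each type pair in Session: writer, then reader
backward pass over Session, reader schema v2, writer schema v1:
  channel: paired with writer channel (Color -> Color; writer optional)
  quantity: paired with writer quantity (int32 -> int32; writer required)
  age: paired with writer age (int64 -> int64; writer required)
  no writer field matches reader rating
  duration: paired with writer duration (int32 -> int32; writer optional)
  retries: paired with writer seq (int64 -> int64; writer required)
  leftover writer field: rating
  => backward: COMPATIBLE
forward pass over Session, reader schema v1, writer schema v2:
  channel: paired with writer channel (Color -> Color; writer optional)
  quantity: paired with writer quantity (int32 -> int32; writer required)
  age: paired with writer age (int64 -> int64; writer required)
  no writer field matches reader rating
  duration: paired with writer duration (int32 -> int32; writer optional)
  seq: paired with writer retries (int64 -> int64; writer required)
  leftover writer field: rating
  => forward: COMPATIBLE
migrating the Session value to v2:
  channel := "HELD"
  quantity := -7
  age := 250
  rating := null (missing; optional => null)
  duration := null (missing; optional => null)
  retries := 5 (from writer seq)
  writer rating: no reader field; dropped
  => decoded: {"channel": "HELD", "quantity": -7, "age": 250, "rating": null, "duration": null, "retries": 5}

backward: COMPATIBLE []; forward: COMPATIBLE []; decoded: {"channel": "HELD", "quantity": -7, "age": 250, "rating": null, "duration": null, "retries": 5}


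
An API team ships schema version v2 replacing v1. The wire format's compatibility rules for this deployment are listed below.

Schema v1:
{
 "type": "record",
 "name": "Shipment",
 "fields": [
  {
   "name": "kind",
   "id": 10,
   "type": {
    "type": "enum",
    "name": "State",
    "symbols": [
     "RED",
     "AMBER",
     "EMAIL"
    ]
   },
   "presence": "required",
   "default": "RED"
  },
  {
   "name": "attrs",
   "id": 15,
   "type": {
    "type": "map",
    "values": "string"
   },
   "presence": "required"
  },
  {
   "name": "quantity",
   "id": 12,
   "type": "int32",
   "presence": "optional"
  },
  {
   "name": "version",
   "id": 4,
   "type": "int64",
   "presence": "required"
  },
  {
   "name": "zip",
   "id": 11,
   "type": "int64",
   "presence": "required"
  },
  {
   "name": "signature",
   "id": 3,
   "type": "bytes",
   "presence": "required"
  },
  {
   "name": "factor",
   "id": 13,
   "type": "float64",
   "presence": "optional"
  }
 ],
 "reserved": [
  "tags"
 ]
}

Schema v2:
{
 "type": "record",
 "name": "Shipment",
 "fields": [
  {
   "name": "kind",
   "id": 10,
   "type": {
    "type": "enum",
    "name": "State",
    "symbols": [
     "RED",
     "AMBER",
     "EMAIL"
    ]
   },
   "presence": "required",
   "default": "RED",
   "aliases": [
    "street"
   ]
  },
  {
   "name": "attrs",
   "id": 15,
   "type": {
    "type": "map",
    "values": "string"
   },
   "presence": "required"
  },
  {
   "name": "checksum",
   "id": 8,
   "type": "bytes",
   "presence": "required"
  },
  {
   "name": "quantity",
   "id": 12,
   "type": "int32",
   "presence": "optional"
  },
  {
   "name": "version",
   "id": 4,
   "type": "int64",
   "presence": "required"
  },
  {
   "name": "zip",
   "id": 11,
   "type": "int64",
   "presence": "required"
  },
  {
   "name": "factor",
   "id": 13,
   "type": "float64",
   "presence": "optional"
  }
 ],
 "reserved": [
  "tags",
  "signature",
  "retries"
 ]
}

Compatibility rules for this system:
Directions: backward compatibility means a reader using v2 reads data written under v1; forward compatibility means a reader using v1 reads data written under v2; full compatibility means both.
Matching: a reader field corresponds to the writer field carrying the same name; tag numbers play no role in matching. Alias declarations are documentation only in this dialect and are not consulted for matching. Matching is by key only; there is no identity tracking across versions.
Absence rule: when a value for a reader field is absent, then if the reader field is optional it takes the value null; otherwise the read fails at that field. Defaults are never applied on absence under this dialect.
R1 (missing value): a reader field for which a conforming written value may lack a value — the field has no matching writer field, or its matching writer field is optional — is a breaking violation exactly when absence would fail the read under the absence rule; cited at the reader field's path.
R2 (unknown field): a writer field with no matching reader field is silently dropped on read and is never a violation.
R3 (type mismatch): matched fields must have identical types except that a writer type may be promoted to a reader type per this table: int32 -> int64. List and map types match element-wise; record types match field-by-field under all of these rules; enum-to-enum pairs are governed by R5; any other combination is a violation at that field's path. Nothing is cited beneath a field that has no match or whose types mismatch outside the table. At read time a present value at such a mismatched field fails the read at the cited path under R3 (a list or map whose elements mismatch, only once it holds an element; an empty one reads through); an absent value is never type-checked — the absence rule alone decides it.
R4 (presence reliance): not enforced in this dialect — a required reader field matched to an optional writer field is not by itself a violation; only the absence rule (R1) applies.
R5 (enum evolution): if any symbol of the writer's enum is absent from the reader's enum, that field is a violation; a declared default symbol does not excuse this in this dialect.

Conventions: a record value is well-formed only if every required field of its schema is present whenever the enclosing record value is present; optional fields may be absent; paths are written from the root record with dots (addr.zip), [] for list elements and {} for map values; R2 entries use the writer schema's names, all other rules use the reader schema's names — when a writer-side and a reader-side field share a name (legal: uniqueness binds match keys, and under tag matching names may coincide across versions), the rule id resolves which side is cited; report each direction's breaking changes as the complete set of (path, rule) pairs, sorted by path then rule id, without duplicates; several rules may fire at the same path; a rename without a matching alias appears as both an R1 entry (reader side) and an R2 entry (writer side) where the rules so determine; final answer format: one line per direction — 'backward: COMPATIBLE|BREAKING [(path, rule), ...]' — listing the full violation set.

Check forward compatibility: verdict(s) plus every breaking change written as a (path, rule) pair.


forward: BREAKING [(signature, R1)]

the writer's type comes first in each Shipment pair
forward pass over Shipment, reader schema v1, writer schema v2:
  kind <- kind (State -> State, writer required)
  attrs <- attrs (map<string, string> -> map<string, string>, writer required)
  quantity <- quantity (int32 -> int32, writer optional)
  version <- version (int64 -> int64, writer required)
  zip <- zip (int64 -> int64, writer required)
  signature has no writer counterpart
  factor <- factor (float64 -> float64, writer optional)
  writer checksum: unknown to reader
  breaking: (signature, R1)
  forward on Shipment therefore BREAKING (1)
the other Shipment changes do not affect what is asked:
  added field checksum to record Shipment: required bytes, tag 8 (in v2 it sits immediately before quantity) -> its effect on Shipment is confined to the backward direction, not asked
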